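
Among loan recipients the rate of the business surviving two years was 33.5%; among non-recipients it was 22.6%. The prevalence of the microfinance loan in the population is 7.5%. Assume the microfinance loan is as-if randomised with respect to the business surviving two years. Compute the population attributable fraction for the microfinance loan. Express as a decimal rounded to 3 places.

p₁ = 0.335, p₀ = 0.226.
Overall risk P(Y=1) = π·p₁ + (1−π)·p₀ = 0.075×0.335 + 0.925×0.226 = 0.23418.
Under exogeneity, PAF = [P(Y=1) − p₀] / P(Y=1).
PAF = (0.23418 − 0.226) / 0.23418 ≈ 0.0349

PAF ≈ 0.035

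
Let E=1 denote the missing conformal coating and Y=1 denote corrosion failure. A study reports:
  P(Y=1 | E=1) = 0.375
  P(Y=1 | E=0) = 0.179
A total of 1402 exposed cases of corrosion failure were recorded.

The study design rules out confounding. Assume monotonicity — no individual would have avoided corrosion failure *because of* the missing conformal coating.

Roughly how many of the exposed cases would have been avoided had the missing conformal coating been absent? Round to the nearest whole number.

Let p₁ = 0.375, p₀ = 0.179.
PN = (p₁ − p₀)/p₁ = (0.375 − 0.179) / 0.375 ≈ 0.52267.
Attributable cases ≈ PN × (exposed cases) = 0.52267 × 1402 ≈ 732.78.

about 733 cases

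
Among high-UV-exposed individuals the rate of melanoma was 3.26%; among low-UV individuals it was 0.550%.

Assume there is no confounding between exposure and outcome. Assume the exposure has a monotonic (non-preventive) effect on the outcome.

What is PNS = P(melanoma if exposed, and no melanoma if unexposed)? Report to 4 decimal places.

p₁ = 0.0326, p₀ = 0.0055.
Under exogeneity and monotonicity, PNS = p₁ − p₀.
PNS = 0.0326 − 0.0055 = 0.0271

PNS ≈ 0.0271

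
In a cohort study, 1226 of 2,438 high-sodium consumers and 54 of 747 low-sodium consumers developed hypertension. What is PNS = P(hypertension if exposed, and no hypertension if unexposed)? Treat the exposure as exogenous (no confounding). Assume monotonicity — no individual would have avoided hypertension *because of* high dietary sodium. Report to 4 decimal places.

PNS ≈ 0.4306

p₁ = P(outcome | exposed) = 1226/2438 = 0.50287
p₀ = P(outcome | unexposed) = 54/747 = 0.072289
Under exogeneity and monotonicity, PNS = p₁ − p₀.
PNS = 0.50287 − 0.072289 = 0.43058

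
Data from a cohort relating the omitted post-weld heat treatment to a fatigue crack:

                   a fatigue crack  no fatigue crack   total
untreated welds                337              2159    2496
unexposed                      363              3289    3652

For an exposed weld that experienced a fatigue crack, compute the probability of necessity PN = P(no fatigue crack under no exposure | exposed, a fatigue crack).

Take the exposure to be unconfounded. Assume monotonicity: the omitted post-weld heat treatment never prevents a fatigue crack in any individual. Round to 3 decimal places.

p₁ = P(outcome | exposed) = 337/2496 = 0.13502
p₀ = P(outcome | unexposed) = 363/3652 = 0.099398
Under exogeneity and monotonicity, PN = (p₁ − p₀)/p₁.
PN = (0.13502 − 0.099398) / 0.13502 ≈ 0.2638

PN ≈ 0.264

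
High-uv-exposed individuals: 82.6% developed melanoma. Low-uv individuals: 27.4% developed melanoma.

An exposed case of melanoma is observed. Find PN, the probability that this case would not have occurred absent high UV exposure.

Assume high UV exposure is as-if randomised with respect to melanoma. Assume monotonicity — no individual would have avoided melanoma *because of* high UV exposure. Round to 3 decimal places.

PN ≈ 0.668

p₁ = 0.826, p₀ = 0.274.
Under exogeneity and monotonicity, PN = (p₁ − p₀) / p₁.
PN = (0.826 − 0.274) / 0.826 = 0.552 / 0.826 ≈ 0.6683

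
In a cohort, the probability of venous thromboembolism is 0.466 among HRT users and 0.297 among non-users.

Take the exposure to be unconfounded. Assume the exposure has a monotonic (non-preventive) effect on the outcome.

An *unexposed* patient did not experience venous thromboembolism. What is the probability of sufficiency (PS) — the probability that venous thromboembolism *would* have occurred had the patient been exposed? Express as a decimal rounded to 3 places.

PS ≈ 0.240

Let p₁ = 0.466, p₀ = 0.297.
Under exogeneity and monotonicity, PS = (p₁ − p₀) / (1 − p₀).
PS = (0.466 − 0.297) / (1 − 0.297) = 0.169 / 0.703 ≈ 0.2404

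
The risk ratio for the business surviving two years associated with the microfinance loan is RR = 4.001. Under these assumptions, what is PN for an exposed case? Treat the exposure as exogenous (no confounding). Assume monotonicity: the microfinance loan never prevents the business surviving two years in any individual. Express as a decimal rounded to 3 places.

Under exogeneity and monotonicity, PN = (RR − 1) / RR = 1 − 1/RR.
PN = (4.001 − 1) / 4.001 = 3.001 / 4.001 ≈ 0.7501

PN ≈ 0.750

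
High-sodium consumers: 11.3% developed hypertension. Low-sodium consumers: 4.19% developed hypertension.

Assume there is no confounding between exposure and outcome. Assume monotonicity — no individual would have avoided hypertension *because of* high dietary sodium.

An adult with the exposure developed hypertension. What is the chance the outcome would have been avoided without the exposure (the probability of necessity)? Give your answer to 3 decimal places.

PN ≈ 0.629

p₁ = 0.113, p₀ = 0.0419.
Under exogeneity and monotonicity, PN = (p₁ − p₀) / p₁.
PN = (0.113 − 0.0419) / 0.113 = 0.0711 / 0.113 ≈ 0.6292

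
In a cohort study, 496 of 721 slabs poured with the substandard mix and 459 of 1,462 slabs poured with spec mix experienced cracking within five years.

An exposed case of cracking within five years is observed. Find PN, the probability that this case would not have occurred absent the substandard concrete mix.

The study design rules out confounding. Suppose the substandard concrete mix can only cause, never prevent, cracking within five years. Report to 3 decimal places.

PN ≈ 0.544

p₁ = P(outcome | exposed) = 496/721 = 0.68793
p₀ = P(outcome | unexposed) = 459/1462 = 0.31395
Under exogeneity and monotonicity, PN = (p₁ − p₀) / p₁.
PN = (0.68793 − 0.31395) / 0.68793 = 0.37398 / 0.68793 ≈ 0.5436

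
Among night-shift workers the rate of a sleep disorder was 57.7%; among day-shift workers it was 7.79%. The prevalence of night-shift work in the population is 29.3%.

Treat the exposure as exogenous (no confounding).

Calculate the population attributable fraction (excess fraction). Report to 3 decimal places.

p₁ = 0.577, p₀ = 0.0779.
Overall risk P(Y=1) = π·p₁ + (1−π)·p₀ = 0.293×0.577 + 0.707×0.0779 = 0.22414.
Under exogeneity, PAF = [P(Y=1) − p₀] / P(Y=1).
PAF = (0.22414 − 0.0779) / 0.22414 ≈ 0.6524

PAF ≈ 0.652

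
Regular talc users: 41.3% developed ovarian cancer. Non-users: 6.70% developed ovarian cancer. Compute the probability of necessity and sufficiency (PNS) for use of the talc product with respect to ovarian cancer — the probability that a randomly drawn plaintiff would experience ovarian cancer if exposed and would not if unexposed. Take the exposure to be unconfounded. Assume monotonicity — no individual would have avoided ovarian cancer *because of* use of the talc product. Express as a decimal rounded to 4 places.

p₁ = 0.413, p₀ = 0.067.
Under exogeneity and monotonicity, PNS = p₁ − p₀.
PNS = 0.413 − 0.067 = 0.346

PNS ≈ 0.3460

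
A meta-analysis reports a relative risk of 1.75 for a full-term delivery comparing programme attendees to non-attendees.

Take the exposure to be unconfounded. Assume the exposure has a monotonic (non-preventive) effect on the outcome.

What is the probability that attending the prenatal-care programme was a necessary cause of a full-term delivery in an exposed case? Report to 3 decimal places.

Under exogeneity and monotonicity, PN = (RR − 1) / RR = 1 − 1/RR.
PN = (1.75 − 1) / 1.75 = 0.75 / 1.75 ≈ 0.4286

PN ≈ 0.429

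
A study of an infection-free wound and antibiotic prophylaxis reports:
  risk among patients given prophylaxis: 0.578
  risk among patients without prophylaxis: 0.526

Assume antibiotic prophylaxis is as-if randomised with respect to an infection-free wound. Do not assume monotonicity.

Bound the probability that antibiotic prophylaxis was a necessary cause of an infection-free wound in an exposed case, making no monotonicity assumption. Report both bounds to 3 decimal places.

0.090 ≤ PN ≤ 0.820

Let p₁ = 0.578, p₀ = 0.526.
Under exogeneity alone the bounds on PN are max{0,(p₁−p₀)/p₁} ≤ PN ≤ min{1,(1−p₀)/p₁}.
  lower = (p₁ − p₀)/p₁ = 0.052 / 0.578 ≈ 0.0900
  upper = min{1, (1 − p₀)/p₁} = 0.474 / 0.578 ≈ 0.8201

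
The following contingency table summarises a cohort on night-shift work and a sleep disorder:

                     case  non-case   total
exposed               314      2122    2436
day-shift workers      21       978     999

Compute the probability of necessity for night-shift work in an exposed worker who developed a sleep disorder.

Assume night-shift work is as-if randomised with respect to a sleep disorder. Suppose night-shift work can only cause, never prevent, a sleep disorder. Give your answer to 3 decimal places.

PN ≈ 0.837

p₁ = P(outcome | exposed) = 314/2436 = 0.1289
p₀ = P(outcome | unexposed) = 21/999 = 0.021021
Under exogeneity and monotonicity, PN = (p₁ − p₀) / p₁.
PN = (0.1289 − 0.021021) / 0.1289 = 0.10788 / 0.1289 ≈ 0.8369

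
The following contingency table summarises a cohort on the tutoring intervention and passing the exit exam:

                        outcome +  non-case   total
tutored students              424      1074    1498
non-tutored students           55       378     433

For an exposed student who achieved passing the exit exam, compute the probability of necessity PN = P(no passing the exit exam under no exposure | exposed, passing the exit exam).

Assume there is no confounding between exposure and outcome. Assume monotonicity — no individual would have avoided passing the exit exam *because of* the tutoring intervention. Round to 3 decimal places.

p₁ = P(outcome | exposed) = 424/1498 = 0.28304
p₀ = P(outcome | unexposed) = 55/433 = 0.12702
Under exogeneity and monotonicity, PN = (p₁ − p₀) / p₁.
PN = (0.28304 − 0.12702) / 0.28304 = 0.15602 / 0.28304 ≈ 0.5512

PN ≈ 0.551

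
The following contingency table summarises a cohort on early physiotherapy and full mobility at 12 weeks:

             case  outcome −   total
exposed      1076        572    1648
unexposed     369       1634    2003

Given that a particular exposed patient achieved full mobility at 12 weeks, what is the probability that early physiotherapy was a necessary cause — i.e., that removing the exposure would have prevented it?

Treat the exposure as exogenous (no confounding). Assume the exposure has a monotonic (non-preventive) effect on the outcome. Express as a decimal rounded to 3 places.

PN ≈ 0.718

p₁ = P(outcome | exposed) = 1076/1648 = 0.65291
p₀ = P(outcome | unexposed) = 369/2003 = 0.18422
Under exogeneity and monotonicity, PN = (p₁ − p₀) / p₁.
PN = (0.65291 − 0.18422) / 0.65291 = 0.46869 / 0.65291 ≈ 0.7178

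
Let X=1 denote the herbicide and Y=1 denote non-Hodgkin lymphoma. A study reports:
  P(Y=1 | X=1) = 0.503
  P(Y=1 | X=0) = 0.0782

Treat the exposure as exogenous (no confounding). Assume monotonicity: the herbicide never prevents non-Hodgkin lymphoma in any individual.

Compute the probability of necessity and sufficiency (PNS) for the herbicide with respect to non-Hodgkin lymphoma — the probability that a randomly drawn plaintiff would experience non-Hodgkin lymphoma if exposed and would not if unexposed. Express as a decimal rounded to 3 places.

Let p₁ = 0.503, p₀ = 0.0782.
Under exogeneity and monotonicity, PNS = p₁ − p₀.
PNS = 0.503 − 0.0782 = 0.4248

PNS ≈ 0.425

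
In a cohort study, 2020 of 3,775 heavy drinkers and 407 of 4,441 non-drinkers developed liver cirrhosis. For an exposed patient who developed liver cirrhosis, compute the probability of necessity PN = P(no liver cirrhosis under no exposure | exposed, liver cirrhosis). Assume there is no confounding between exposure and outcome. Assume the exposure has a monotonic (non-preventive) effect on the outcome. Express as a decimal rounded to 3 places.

PN ≈ 0.829

p₁ = P(outcome | exposed) = 2020/3775 = 0.5351
p₀ = P(outcome | unexposed) = 407/4441 = 0.091646
Under exogeneity and monotonicity, PN = (p₁ − p₀) / p₁.
PN = (0.5351 − 0.091646) / 0.5351 = 0.44345 / 0.5351 ≈ 0.8287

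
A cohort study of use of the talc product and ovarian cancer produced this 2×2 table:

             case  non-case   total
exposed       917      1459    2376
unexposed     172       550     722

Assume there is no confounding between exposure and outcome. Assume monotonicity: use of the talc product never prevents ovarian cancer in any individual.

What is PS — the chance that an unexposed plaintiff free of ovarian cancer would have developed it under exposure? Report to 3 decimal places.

p₁ = P(outcome | exposed) = 917/2376 = 0.38594
p₀ = P(outcome | unexposed) = 172/722 = 0.23823
Under exogeneity and monotonicity, PS = (p₁ − p₀)/(1 − p₀).
PS = (0.38594 − 0.23823) / 0.76177 ≈ 0.1939

PS ≈ 0.194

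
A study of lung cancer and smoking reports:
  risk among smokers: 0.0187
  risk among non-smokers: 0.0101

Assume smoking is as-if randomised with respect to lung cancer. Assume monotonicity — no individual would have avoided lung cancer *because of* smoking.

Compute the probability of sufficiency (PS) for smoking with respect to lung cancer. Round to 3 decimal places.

Let p₁ = 0.0187, p₀ = 0.0101.
Under exogeneity and monotonicity, PS = (p₁ − p₀) / (1 − p₀).
PS = (0.0187 − 0.0101) / (1 − 0.0101) = 0.0086 / 0.9899 ≈ 0.0087

PS ≈ 0.009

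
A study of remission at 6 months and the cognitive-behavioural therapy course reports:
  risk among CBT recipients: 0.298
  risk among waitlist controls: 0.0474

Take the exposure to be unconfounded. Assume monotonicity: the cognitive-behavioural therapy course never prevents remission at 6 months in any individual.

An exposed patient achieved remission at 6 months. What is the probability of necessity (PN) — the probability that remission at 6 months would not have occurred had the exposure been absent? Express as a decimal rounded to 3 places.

PN ≈ 0.841

Let p₁ = 0.298, p₀ = 0.0474.
Under exogeneity and monotonicity, PN = (p₁ − p₀) / p₁.
PN = (0.298 − 0.0474) / 0.298 = 0.2506 / 0.298 ≈ 0.8409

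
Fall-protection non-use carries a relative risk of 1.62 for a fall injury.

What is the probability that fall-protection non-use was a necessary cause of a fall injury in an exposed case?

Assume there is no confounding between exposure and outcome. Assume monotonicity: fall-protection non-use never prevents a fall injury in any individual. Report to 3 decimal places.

Under exogeneity and monotonicity, PN = (RR − 1) / RR = 1 − 1/RR.
PN = (1.62 − 1) / 1.62 = 0.62 / 1.62 ≈ 0.3827

PN ≈ 0.383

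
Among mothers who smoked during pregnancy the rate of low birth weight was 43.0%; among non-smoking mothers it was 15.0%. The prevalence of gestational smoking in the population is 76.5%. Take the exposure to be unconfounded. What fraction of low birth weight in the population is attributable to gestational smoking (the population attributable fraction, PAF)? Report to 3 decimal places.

PAF ≈ 0.588

p₁ = 0.43, p₀ = 0.15.
Overall risk P(Y=1) = π·p₁ + (1−π)·p₀ = 0.765×0.43 + 0.235×0.15 = 0.3642.
Under exogeneity, PAF = [P(Y=1) − p₀] / P(Y=1).
PAF = (0.3642 − 0.15) / 0.3642 ≈ 0.5881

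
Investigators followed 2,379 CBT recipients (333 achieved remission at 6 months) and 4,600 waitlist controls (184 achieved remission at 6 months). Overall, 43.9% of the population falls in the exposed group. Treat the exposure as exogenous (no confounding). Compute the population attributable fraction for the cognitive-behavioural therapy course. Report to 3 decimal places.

p₁ = P(outcome | exposed) = 333/2379 = 0.13997
p₀ = P(outcome | unexposed) = 184/4600 = 0.04
Overall risk P(Y=1) = π·p₁ + (1−π)·p₀ = 0.439×0.13997 + 0.561×0.04 = 0.083889.
Under exogeneity, PAF = [P(Y=1) − p₀] / P(Y=1).
PAF = (0.083889 − 0.04) / 0.083889 ≈ 0.5232

PAF ≈ 0.523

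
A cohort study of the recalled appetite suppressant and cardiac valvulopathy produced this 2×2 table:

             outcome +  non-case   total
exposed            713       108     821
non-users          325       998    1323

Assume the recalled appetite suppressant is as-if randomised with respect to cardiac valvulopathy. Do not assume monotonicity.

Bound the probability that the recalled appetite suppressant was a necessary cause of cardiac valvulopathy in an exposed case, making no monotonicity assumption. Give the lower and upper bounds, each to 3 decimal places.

0.717 ≤ PN ≤ 0.869

p₁ = P(outcome | exposed) = 713/821 = 0.86845
p₀ = P(outcome | unexposed) = 325/1323 = 0.24565
Under exogeneity alone the bounds on PN are max{0,(p₁−p₀)/p₁} ≤ PN ≤ min{1,(1−p₀)/p₁}.
  lower = (p₁ − p₀)/p₁ = 0.6228 / 0.86845 ≈ 0.7171
  upper = min{1, (1 − p₀)/p₁} = 0.75435 / 0.86845 ≈ 0.8686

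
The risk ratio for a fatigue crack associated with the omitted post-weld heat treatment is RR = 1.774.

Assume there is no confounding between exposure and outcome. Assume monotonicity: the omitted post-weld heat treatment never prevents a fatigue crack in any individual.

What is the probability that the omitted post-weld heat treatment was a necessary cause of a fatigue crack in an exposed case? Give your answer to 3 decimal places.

PN ≈ 0.436

Under exogeneity and monotonicity, PN = (RR − 1) / RR = 1 − 1/RR.
PN = (1.774 − 1) / 1.774 = 0.774 / 1.774 ≈ 0.4363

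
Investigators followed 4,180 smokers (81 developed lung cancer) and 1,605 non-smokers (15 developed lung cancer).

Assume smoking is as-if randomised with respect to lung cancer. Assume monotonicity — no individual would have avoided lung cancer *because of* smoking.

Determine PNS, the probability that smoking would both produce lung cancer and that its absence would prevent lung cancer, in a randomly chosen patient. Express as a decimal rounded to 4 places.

PNS ≈ 0.0100

p₁ = P(outcome | exposed) = 81/4180 = 0.019378
p₀ = P(outcome | unexposed) = 15/1605 = 0.0093458
Under exogeneity and monotonicity, PNS = p₁ − p₀.
PNS = 0.019378 − 0.0093458 = 0.010032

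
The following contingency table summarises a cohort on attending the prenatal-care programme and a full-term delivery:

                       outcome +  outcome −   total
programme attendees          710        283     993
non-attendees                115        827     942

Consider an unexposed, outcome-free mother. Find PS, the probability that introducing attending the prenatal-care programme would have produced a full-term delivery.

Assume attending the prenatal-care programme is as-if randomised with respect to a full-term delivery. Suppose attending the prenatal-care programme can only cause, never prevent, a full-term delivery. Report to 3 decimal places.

p₁ = P(outcome | exposed) = 710/993 = 0.71501
p₀ = P(outcome | unexposed) = 115/942 = 0.12208
Under exogeneity and monotonicity, PS = (p₁ − p₀) / (1 − p₀).
PS = (0.71501 − 0.12208) / (1 − 0.12208) = 0.59292 / 0.87792 ≈ 0.6754

PS ≈ 0.675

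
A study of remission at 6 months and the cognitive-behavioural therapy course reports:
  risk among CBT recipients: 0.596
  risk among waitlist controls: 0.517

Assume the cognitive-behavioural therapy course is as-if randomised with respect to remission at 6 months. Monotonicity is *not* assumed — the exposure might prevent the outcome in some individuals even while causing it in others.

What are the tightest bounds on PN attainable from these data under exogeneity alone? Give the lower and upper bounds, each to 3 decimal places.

0.133 ≤ PN ≤ 0.810

Let p₁ = 0.596, p₀ = 0.517.
Under exogeneity alone the bounds on PN are max{0,(p₁−p₀)/p₁} ≤ PN ≤ min{1,(1−p₀)/p₁}.
  lower = (p₁ − p₀)/p₁ = 0.079 / 0.596 ≈ 0.1326
  upper = min{1, (1 − p₀)/p₁} = 0.483 / 0.596 ≈ 0.8104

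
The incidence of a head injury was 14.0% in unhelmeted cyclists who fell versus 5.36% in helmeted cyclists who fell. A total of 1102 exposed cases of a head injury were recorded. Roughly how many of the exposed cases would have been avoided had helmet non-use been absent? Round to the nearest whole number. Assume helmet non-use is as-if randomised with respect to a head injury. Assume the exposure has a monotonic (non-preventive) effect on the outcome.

p₁ = 0.14, p₀ = 0.0536.
PN = (p₁ − p₀)/p₁ = (0.14 − 0.0536) / 0.14 ≈ 0.61714.
Attributable cases ≈ PN × (exposed cases) = 0.61714 × 1102 ≈ 680.09.

about 680 cases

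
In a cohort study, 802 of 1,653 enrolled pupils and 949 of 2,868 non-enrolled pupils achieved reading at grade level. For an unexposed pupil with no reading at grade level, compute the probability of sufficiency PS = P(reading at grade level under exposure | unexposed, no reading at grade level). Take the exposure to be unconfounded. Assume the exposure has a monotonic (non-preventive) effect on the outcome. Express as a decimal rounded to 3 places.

p₁ = P(outcome | exposed) = 802/1653 = 0.48518
p₀ = P(outcome | unexposed) = 949/2868 = 0.33089
Under exogeneity and monotonicity, PS = (p₁ − p₀) / (1 − p₀).
PS = (0.48518 − 0.33089) / (1 − 0.33089) = 0.15429 / 0.66911 ≈ 0.2306

PS ≈ 0.231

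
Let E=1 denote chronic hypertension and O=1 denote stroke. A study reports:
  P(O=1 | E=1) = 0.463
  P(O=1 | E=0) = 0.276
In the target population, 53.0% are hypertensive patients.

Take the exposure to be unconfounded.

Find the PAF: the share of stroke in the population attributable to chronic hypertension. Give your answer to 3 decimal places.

Let p₁ = 0.463, p₀ = 0.276.
Overall risk P(Y=1) = π·p₁ + (1−π)·p₀ = 0.53×0.463 + 0.47×0.276 = 0.37511.
Under exogeneity, PAF = [P(Y=1) − p₀] / P(Y=1).
PAF = (0.37511 − 0.276) / 0.37511 ≈ 0.2642

PAF ≈ 0.264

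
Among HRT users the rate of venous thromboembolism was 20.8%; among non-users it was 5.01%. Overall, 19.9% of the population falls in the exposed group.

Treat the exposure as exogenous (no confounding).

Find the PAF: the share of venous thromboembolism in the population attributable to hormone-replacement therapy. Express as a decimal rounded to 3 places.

PAF ≈ 0.385

p₁ = 0.208, p₀ = 0.0501.
Overall risk P(Y=1) = π·p₁ + (1−π)·p₀ = 0.199×0.208 + 0.801×0.0501 = 0.081522.
Under exogeneity, PAF = [P(Y=1) − p₀] / P(Y=1).
PAF = (0.081522 − 0.0501) / 0.081522 ≈ 0.3854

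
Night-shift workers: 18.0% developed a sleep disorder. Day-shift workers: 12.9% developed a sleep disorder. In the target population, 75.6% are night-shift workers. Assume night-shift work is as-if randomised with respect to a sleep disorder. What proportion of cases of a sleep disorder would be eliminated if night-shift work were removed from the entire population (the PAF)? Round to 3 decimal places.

p₁ = 0.18, p₀ = 0.129.
Overall risk P(Y=1) = π·p₁ + (1−π)·p₀ = 0.756×0.18 + 0.244×0.129 = 0.16756.
Under exogeneity, PAF = [P(Y=1) − p₀] / P(Y=1).
PAF = (0.16756 − 0.129) / 0.16756 ≈ 0.2301

PAF ≈ 0.230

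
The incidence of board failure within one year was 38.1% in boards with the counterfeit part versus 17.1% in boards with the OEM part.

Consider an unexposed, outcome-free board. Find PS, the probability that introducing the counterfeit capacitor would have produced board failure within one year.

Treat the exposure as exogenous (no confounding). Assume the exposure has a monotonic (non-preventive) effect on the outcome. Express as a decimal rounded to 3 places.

PS ≈ 0.253

p₁ = 0.381, p₀ = 0.171.
Under exogeneity and monotonicity, PS = (p₁ − p₀) / (1 − p₀).
PS = (0.381 − 0.171) / (1 − 0.171) = 0.21 / 0.829 ≈ 0.2533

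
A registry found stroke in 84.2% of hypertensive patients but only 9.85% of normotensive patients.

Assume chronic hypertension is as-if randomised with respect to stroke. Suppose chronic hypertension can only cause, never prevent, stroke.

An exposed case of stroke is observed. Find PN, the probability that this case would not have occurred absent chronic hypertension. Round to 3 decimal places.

PN ≈ 0.883

p₁ = 0.842, p₀ = 0.0985.
Under exogeneity and monotonicity, PN = (p₁ − p₀) / p₁.
PN = (0.842 − 0.0985) / 0.842 = 0.7435 / 0.842 ≈ 0.8830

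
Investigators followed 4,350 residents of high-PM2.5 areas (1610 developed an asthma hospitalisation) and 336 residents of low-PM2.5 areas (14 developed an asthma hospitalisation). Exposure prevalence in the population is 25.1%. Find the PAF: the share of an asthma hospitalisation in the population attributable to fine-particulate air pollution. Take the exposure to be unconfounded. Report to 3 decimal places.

p₁ = P(outcome | exposed) = 1610/4350 = 0.37011
p₀ = P(outcome | unexposed) = 14/336 = 0.041667
Overall risk P(Y=1) = π·p₁ + (1−π)·p₀ = 0.251×0.37011 + 0.749×0.041667 = 0.12411.
Under exogeneity, PAF = [P(Y=1) − p₀] / P(Y=1).
PAF = (0.12411 − 0.041667) / 0.12411 ≈ 0.6643

PAF ≈ 0.664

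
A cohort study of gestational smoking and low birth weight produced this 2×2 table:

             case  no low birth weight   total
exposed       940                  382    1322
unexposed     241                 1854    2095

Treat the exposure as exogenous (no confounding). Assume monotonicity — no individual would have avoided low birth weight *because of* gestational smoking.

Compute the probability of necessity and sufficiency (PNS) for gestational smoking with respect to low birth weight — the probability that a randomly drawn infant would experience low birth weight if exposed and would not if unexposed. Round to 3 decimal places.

PNS ≈ 0.596

p₁ = P(outcome | exposed) = 940/1322 = 0.71104
p₀ = P(outcome | unexposed) = 241/2095 = 0.11504
Under exogeneity and monotonicity, PNS = p₁ − p₀.
PNS = 0.71104 − 0.11504 = 0.59601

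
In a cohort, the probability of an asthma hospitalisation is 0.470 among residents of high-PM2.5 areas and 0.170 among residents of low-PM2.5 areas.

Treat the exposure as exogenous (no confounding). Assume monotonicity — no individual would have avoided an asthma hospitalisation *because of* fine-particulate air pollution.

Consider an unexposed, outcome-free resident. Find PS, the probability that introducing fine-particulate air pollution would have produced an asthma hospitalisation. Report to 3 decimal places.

Let p₁ = 0.47, p₀ = 0.17.
Under exogeneity and monotonicity, PS = (p₁ − p₀) / (1 − p₀).
PS = (0.47 − 0.17) / (1 − 0.17) = 0.3 / 0.83 ≈ 0.3614

PS ≈ 0.361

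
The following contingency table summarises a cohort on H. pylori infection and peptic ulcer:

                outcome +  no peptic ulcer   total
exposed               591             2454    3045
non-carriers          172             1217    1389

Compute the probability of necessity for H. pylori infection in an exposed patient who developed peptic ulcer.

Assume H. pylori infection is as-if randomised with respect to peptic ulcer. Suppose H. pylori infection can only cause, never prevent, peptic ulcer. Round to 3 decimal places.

p₁ = P(outcome | exposed) = 591/3045 = 0.19409
p₀ = P(outcome | unexposed) = 172/1389 = 0.12383
Under exogeneity and monotonicity, PN = (p₁ − p₀)/p₁.
PN = (0.19409 − 0.12383) / 0.19409 ≈ 0.3620

PN ≈ 0.362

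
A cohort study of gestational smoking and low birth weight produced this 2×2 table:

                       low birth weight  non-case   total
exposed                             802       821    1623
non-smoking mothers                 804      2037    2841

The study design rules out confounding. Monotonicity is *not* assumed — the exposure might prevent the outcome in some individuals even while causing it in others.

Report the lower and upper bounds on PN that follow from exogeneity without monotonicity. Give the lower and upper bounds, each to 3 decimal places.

0.427 ≤ PN ≤ 1.000

p₁ = P(outcome | exposed) = 802/1623 = 0.49415
p₀ = P(outcome | unexposed) = 804/2841 = 0.283
Under exogeneity alone the bounds on PN are max{0,(p₁−p₀)/p₁} ≤ PN ≤ min{1,(1−p₀)/p₁}.
  lower = (p₁ − p₀)/p₁ = 0.21115 / 0.49415 ≈ 0.4273
  upper = min{1, (1 − p₀)/p₁} = 0.717 / 0.49415 ≈ 1.4510 → capped at 1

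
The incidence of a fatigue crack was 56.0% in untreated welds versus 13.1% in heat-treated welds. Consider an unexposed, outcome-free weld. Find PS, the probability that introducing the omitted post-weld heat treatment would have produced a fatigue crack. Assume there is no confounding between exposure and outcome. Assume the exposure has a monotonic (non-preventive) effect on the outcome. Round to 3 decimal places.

PS ≈ 0.494

p₁ = 0.56, p₀ = 0.131.
Under exogeneity and monotonicity, PS = (p₁ − p₀) / (1 − p₀).
PS = (0.56 − 0.131) / (1 − 0.131) = 0.429 / 0.869 ≈ 0.4937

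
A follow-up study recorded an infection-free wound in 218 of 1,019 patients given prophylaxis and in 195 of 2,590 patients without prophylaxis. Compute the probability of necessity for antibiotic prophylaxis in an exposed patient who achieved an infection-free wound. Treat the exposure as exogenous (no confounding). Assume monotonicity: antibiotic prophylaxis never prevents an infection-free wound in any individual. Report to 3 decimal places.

PN ≈ 0.648

p₁ = P(outcome | exposed) = 218/1019 = 0.21394
p₀ = P(outcome | unexposed) = 195/2590 = 0.07529
Under exogeneity and monotonicity, PN = (p₁ − p₀) / p₁.
PN = (0.21394 − 0.07529) / 0.21394 = 0.13865 / 0.21394 ≈ 0.6481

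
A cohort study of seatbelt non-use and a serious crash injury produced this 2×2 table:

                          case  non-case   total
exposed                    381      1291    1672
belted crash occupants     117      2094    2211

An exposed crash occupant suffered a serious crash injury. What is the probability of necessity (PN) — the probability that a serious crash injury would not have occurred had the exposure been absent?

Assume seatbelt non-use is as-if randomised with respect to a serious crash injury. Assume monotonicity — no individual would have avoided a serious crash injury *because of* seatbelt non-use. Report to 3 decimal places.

PN ≈ 0.768

p₁ = P(outcome | exposed) = 381/1672 = 0.22787
p₀ = P(outcome | unexposed) = 117/2211 = 0.052917
Under exogeneity and monotonicity, PN = (p₁ − p₀)/p₁.
PN = (0.22787 − 0.052917) / 0.22787 ≈ 0.7678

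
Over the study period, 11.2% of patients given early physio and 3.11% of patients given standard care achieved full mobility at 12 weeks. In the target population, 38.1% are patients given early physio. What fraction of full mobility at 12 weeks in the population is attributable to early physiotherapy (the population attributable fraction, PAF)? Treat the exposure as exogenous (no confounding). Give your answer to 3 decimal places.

PAF ≈ 0.498

p₁ = 0.112, p₀ = 0.0311.
Overall risk P(Y=1) = π·p₁ + (1−π)·p₀ = 0.381×0.112 + 0.619×0.0311 = 0.061923.
Under exogeneity, PAF = [P(Y=1) − p₀] / P(Y=1).
PAF = (0.061923 − 0.0311) / 0.061923 ≈ 0.4978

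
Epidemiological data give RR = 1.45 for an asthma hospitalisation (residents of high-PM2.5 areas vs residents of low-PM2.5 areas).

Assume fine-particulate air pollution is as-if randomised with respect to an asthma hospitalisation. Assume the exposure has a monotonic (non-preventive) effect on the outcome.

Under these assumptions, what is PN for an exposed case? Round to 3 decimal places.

Under exogeneity and monotonicity, PN = (RR − 1) / RR = 1 − 1/RR.
PN = (1.45 − 1) / 1.45 = 0.45 / 1.45 ≈ 0.3103

PN ≈ 0.310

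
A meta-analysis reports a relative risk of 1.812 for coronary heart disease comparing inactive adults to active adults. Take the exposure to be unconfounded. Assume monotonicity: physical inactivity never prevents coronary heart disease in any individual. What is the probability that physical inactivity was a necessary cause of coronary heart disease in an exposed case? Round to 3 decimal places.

PN ≈ 0.448

Under exogeneity and monotonicity, PN = (RR − 1) / RR = 1 − 1/RR.
PN = (1.812 − 1) / 1.812 = 0.812 / 1.812 ≈ 0.4481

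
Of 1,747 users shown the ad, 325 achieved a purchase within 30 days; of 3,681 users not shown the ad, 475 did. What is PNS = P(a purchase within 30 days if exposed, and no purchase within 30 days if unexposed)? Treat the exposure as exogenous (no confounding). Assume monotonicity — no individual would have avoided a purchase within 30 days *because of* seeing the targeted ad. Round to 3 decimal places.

p₁ = P(outcome | exposed) = 325/1747 = 0.18603
p₀ = P(outcome | unexposed) = 475/3681 = 0.12904
Under exogeneity and monotonicity, PNS = p₁ − p₀.
PNS = 0.18603 − 0.12904 = 0.056992

PNS ≈ 0.057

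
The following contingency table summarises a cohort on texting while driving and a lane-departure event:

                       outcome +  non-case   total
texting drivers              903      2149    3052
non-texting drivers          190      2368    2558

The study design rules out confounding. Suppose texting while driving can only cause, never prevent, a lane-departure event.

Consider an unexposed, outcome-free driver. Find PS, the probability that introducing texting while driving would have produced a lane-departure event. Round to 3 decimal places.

p₁ = P(outcome | exposed) = 903/3052 = 0.29587
p₀ = P(outcome | unexposed) = 190/2558 = 0.074277
Under exogeneity and monotonicity, PS = (p₁ − p₀)/(1 − p₀).
PS = (0.29587 − 0.074277) / 0.92572 ≈ 0.2394

PS ≈ 0.239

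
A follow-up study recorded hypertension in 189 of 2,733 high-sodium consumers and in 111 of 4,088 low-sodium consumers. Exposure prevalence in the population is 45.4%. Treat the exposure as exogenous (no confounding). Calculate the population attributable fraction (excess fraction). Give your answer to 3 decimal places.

PAF ≈ 0.413

p₁ = P(outcome | exposed) = 189/2733 = 0.069155
p₀ = P(outcome | unexposed) = 111/4088 = 0.027153
Overall risk P(Y=1) = π·p₁ + (1−π)·p₀ = 0.454×0.069155 + 0.546×0.027153 = 0.046222.
Under exogeneity, PAF = [P(Y=1) − p₀] / P(Y=1).
PAF = (0.046222 − 0.027153) / 0.046222 ≈ 0.4126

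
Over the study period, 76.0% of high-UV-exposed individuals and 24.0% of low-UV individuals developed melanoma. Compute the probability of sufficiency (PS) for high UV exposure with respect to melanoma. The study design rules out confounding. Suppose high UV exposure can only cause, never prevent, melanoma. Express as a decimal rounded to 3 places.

p₁ = 0.76, p₀ = 0.24.
Under exogeneity and monotonicity, PS = (p₁ − p₀) / (1 − p₀).
PS = (0.76 − 0.24) / (1 − 0.24) = 0.52 / 0.76 ≈ 0.6842

PS ≈ 0.684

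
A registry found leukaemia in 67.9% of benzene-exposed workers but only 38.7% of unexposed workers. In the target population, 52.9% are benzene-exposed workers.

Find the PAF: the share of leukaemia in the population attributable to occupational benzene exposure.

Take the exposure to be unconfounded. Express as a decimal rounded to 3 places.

p₁ = 0.679, p₀ = 0.387.
Overall risk P(Y=1) = π·p₁ + (1−π)·p₀ = 0.529×0.679 + 0.471×0.387 = 0.54147.
Under exogeneity, PAF = [P(Y=1) − p₀] / P(Y=1).
PAF = (0.54147 − 0.387) / 0.54147 ≈ 0.2853

PAF ≈ 0.285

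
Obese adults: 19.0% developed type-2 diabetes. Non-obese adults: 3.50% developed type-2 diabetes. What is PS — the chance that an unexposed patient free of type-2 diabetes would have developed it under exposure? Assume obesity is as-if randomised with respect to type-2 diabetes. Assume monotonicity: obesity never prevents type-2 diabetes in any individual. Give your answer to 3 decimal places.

PS ≈ 0.161

p₁ = 0.19, p₀ = 0.035.
Under exogeneity and monotonicity, PS = (p₁ − p₀) / (1 − p₀).
PS = (0.19 − 0.035) / (1 − 0.035) = 0.155 / 0.965 ≈ 0.1606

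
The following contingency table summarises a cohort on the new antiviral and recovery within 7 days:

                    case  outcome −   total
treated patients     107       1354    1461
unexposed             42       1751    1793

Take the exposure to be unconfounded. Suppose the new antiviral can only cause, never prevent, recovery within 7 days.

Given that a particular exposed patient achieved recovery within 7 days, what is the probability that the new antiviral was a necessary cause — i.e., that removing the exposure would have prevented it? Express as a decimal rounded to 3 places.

PN ≈ 0.680

p₁ = P(outcome | exposed) = 107/1461 = 0.073238
p₀ = P(outcome | unexposed) = 42/1793 = 0.023424
Under exogeneity and monotonicity, PN = (p₁ − p₀) / p₁.
PN = (0.073238 − 0.023424) / 0.073238 = 0.049813 / 0.073238 ≈ 0.6802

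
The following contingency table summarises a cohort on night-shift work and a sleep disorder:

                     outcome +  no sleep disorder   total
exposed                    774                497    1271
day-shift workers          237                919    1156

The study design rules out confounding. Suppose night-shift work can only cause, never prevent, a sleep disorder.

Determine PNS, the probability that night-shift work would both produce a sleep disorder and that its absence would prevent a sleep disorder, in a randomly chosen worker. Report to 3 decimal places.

PNS ≈ 0.404

p₁ = P(outcome | exposed) = 774/1271 = 0.60897
p₀ = P(outcome | unexposed) = 237/1156 = 0.20502
Under exogeneity and monotonicity, PNS = p₁ − p₀.
PNS = 0.60897 − 0.20502 = 0.40395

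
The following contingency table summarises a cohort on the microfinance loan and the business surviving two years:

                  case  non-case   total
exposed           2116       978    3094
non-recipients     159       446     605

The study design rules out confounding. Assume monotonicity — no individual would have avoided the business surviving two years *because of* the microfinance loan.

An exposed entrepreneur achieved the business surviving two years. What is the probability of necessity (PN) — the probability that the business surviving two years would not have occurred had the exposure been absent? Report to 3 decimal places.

PN ≈ 0.616

p₁ = P(outcome | exposed) = 2116/3094 = 0.6839
p₀ = P(outcome | unexposed) = 159/605 = 0.26281
Under exogeneity and monotonicity, PN = (p₁ − p₀)/p₁.
PN = (0.6839 − 0.26281) / 0.6839 ≈ 0.6157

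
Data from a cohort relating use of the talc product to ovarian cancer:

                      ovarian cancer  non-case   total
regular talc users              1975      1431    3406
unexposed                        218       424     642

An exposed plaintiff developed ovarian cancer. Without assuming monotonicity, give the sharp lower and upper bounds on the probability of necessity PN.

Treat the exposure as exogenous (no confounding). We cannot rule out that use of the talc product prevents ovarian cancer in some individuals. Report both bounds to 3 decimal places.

p₁ = P(outcome | exposed) = 1975/3406 = 0.57986
p₀ = P(outcome | unexposed) = 218/642 = 0.33956
Under exogeneity alone the bounds on PN are max{0,(p₁−p₀)/p₁} ≤ PN ≤ min{1,(1−p₀)/p₁}.
  lower = (p₁ − p₀)/p₁ = 0.2403 / 0.57986 ≈ 0.4144
  upper = min{1, (1 − p₀)/p₁} = 0.66044 / 0.57986 ≈ 1.1390 → capped at 1

0.414 ≤ PN ≤ 1.000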